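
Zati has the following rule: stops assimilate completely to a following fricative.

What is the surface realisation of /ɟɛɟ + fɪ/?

[ɟɛffɪ]

/ɟ/ is the segment targeted by the rule; it sits immediately before /f/, so it assimilates completely and surfaces as [f].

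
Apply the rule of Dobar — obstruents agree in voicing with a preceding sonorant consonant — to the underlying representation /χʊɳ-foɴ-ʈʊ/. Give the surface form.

The rule targets /f/ (voiceless labiodental fricative), which sits after the trigger /ɳ/ (voiced).
The voiced labiodental fricative is [v], so /f/ → [v].
The same rule applies at the second boundary: /ʈ/ → [ɖ] next to /ɴ/.

[χʊɳvoɴɖʊ]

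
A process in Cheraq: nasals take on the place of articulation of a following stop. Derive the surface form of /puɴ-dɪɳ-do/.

[pundɪndo]

The rule targets /ɴ/ (voiced uvular nasal), which sits before the trigger /d/ (alveolar).
Changing only its place to alveolar gives [n] — the voiced alveolar nasal.
The same rule applies at the second boundary: /ɳ/ → [n] next to /d/.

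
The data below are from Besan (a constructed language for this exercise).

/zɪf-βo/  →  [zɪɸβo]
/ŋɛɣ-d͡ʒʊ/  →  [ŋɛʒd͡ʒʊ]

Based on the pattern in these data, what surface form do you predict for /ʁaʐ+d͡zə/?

The data show regressive place assimilation: /f/ → [ɸ] before /β/; /ɣ/ → [ʒ] before /d͡ʒ/. In each pair only place changes, matching the following consonant, while manner and voice stay constant.
The rule targets /ʐ/ (voiced retroflex fricative), which sits before the trigger /d͡z/ (alveolar).
Changing only its place to alveolar gives [z] — the voiced alveolar fricative.

[ʁazd͡zə]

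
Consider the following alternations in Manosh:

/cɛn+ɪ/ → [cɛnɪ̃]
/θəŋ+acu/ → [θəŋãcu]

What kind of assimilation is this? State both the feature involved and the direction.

progressive nasality assimilation (vowel nasalisation)

The vowel /ɪ/ surfaces as nasalised [ɪ̃] next to the preceding nasal /n/ — it has acquired the [+nasal] feature of its neighbour.
Likewise in the remaining data: /a/ → [ã] after /ŋ/ — each time a vowel is nasalised next to a preceding nasal.
Because the conditioning nasal is to the left of the vowel that changes, the process is progressive (perseverative).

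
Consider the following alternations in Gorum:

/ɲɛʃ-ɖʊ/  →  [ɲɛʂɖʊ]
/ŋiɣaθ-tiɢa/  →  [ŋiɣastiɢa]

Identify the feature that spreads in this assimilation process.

Comparing underlying and surface forms, /ʃ/ → [ʂ] is the alternation; the neighbouring /ɖ/ is constant.
The change postalveolar → retroflex matches the place of the following /ɖ/, identifying this as place assimilation.
Checking the remaining alternation: /θ/ → [s] before /t/ (dental → alveolar, matching alveolar) — only place changes, and always toward the following segment.

place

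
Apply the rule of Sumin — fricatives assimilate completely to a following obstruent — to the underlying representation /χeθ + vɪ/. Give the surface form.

[χevvɪ]

/θ/ is the segment targeted by the rule; it sits immediately before /v/, so it assimilates completely and surfaces as [v].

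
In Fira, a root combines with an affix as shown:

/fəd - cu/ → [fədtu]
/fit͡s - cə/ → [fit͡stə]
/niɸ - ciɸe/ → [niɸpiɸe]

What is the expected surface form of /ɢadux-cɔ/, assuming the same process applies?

The data show progressive place assimilation: /c/ → [t] after /d/; /c/ → [t] after /t͡s/; /c/ → [p] after /ɸ/. In each pair only place changes, matching the preceding consonant, while manner and voice stay constant.
/c/ is a voiceless palatal stop. The preceding trigger /x/ is velar, so /c/ must become velar as well.
A voiceless velar stop is [k], so the surface segment is [k].

[ɢaduxkɔ]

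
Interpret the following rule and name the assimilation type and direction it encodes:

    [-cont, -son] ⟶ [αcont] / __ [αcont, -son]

regressive manner assimilation

The rule copies [cont] (continuancy) from the environment onto the target stops; since [±cont] encodes the stop/fricative manner contrast, the assimilating dimension is manner.
Since the environment is written after the underscore, the trigger follows the target; the direction is regressive.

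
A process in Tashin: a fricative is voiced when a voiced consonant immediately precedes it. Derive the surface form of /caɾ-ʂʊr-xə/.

[caɾʐʊrɣə]

/ʂ/ is a voiceless retroflex fricative. The preceding trigger /ɾ/ is voiced, so /ʂ/ must become voiced as well.
Changing only its voicing to voiced gives [ʐ] — the voiced retroflex fricative.
At the second juncture, /x/ likewise becomes [ɣ] adjacent to /r/.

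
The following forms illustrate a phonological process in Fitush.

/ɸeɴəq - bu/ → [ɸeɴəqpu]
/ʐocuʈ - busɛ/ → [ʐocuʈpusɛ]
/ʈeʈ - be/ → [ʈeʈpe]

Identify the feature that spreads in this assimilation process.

voicing

Comparing underlying and surface forms, /b/ → [p] is the alternation; the neighbouring /q/ is constant.
The change voiced → voiceless matches the voicing of the preceding /q/, identifying this as voicing assimilation.
The same holds elsewhere in the data: /b/ → [p] after /ʈ/ (voiced → voiceless, matching voiceless) — only voicing changes, and always toward the preceding segment.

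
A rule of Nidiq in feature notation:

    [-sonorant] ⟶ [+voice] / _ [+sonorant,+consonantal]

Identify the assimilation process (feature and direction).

The structural change is [+voice], and the conditioning segment [+sonorant,+consonantal] (a sonorant consonant) is itself voiced, so the target comes to share the voicing of its neighbour — voicing assimilation.
Since the environment is written after the underscore, the trigger follows the target; the direction is regressive.

regressive voicing assimilation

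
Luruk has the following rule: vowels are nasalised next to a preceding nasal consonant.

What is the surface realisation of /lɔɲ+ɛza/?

[lɔɲɛ̃za]

/ɛ/ sits next to the nasal /ɲ/ and is therefore nasalised to [ɛ̃].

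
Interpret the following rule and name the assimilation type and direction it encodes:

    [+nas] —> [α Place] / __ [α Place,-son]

The rule copies the place features (abbreviated [Place]) from the environment onto the target, so the assimilating feature is place.
Since the environment is written after the underscore, the trigger follows the target; the direction is regressive.

regressive place assimilation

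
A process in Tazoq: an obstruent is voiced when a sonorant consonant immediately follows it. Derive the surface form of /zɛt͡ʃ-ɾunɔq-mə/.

[zɛd͡ʒɾunɔɢmə]

/t͡ʃ/ is a voiceless postalveolar affricate. The following trigger /ɾ/ is voiced, so /t͡ʃ/ must become voiced as well.
A voiced postalveolar affricate is [d͡ʒ], so the surface segment is [d͡ʒ].
At the second juncture, /q/ likewise becomes [ɢ] adjacent to /m/.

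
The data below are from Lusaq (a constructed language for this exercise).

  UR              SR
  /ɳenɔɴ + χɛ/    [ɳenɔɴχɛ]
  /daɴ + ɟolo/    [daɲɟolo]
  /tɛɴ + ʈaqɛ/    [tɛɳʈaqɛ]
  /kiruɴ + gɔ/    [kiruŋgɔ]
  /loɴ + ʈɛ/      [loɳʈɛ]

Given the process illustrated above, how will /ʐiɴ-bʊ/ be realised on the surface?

[ʐimbʊ]

The data show regressive place assimilation: /ɴ/ → [ɲ] before /ɟ/; /ɴ/ → [ɳ] before /ʈ/; /ɴ/ → [ŋ] before /g/. In each pair only place changes, matching the following consonant, while manner and voice stay constant.
Nothing changes in [ɳenɔɴχɛ]: there the adjacent consonants already agree in place (/ɴ/ and /χ/ are both uvular), so this form is consistent with the same rule.
The rule targets /ɴ/ (voiced uvular nasal), which sits before the trigger /b/ (bilabial).
A voiced bilabial nasal is [m], so the surface segment is [m].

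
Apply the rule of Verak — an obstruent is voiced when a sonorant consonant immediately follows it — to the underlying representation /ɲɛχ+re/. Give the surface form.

/χ/ is a voiceless uvular fricative. The following trigger /r/ is voiced, so /χ/ must become voiced as well.
The voiced uvular fricative is [ʁ], so /χ/ → [ʁ].

[ɲɛʁre]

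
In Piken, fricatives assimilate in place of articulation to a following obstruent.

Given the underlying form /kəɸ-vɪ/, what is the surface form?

[kəfvɪ]

The rule targets /ɸ/ (voiceless bilabial fricative), which sits before the trigger /v/ (labiodental).
A voiceless labiodental fricative is [f], so the surface segment is [f].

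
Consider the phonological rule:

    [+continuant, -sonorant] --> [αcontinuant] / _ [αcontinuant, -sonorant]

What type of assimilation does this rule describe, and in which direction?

The rule copies [continuant] (continuancy) from the environment onto the target fricatives; since [±continuant] encodes the stop/fricative manner contrast, the assimilating dimension is manner.
The conditioning segment sits to the right of the focus bar, meaning the trigger follows the segment that changes — regressive assimilation.

regressive manner assimilation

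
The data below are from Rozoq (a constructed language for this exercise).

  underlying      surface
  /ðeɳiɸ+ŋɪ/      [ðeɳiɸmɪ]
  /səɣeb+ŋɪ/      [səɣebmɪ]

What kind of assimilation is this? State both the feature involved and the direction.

The segment that alternates is /ŋ/, which surfaces as [m] when adjacent to /ɸ/.
The change velar → bilabial matches the place of the preceding /ɸ/, identifying this as place assimilation.
Manner and voice are unchanged, so the assimilation is partial, not total.
The same holds elsewhere in the data: /ŋ/ → [m] after /b/ (velar → bilabial, matching bilabial) — only place changes, and always toward the preceding segment.
Since the segment that changes follows the conditioning segment, the assimilation is progressive.

progressive place assimilation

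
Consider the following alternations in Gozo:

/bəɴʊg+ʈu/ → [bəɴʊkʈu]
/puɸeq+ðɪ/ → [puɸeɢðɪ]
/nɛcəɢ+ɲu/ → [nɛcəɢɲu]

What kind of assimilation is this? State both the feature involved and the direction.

regressive voicing assimilation

The segment that alternates is /g/, which surfaces as [k] when adjacent to /ʈ/.
The change voiced → voiceless matches the voicing of the following /ʈ/, identifying this as voicing assimilation.
Place and manner are unchanged, so the assimilation is partial, not total.
The other alternating form patterns the same way: /q/ → [ɢ] before /ð/ (voiceless → voiced, matching voiced) — only voicing changes, and always toward the following segment.
No alternation appears in [nɛcəɢɲu]: there the adjacent consonants already agree in voicing (/ɢ/ and /ɲ/ are both voiced), so this form is consistent with the same rule.
The trigger is the following segment, so the direction is regressive (anticipatory).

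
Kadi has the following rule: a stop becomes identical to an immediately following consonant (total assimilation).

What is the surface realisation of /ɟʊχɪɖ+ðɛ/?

/ɖ/ is the segment targeted by the rule; it sits immediately before /ð/, so it assimilates completely and surfaces as [ð].

[ɟʊχɪððɛ]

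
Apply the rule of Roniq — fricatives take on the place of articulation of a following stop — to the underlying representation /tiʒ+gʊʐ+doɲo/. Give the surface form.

[tiɣgʊzdoɲo]

/ʒ/ is a voiced postalveolar fricative. The following trigger /g/ is velar, so /ʒ/ must become velar as well.
The voiced velar fricative is [ɣ], so /ʒ/ → [ɣ].
At the second juncture, /ʐ/ likewise becomes [z] adjacent to /d/.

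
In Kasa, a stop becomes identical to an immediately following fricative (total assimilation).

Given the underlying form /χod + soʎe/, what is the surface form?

/d/ is the segment targeted by the rule; it sits immediately before /s/, so it assimilates completely and surfaces as [s].

[χossoʎe]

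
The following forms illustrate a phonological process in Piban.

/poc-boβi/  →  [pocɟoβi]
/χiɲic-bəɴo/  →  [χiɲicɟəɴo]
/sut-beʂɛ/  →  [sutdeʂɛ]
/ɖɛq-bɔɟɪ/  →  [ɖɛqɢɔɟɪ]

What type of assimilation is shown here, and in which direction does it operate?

progressive place assimilation

Underlying /b/ is realised as [ɟ] next to /c/; /c/ itself does not change.
The change bilabial → palatal matches the place of the preceding /c/, identifying this as place assimilation.
Manner and voice are unchanged, so the assimilation is partial, not total.
The same holds elsewhere in the data: /b/ → [d] after /t/ (bilabial → alveolar, matching alveolar); /b/ → [ɢ] after /q/ (bilabial → uvular, matching uvular) — only place changes, and always toward the preceding segment.
Since the segment that changes follows the conditioning segment, the assimilation is progressive.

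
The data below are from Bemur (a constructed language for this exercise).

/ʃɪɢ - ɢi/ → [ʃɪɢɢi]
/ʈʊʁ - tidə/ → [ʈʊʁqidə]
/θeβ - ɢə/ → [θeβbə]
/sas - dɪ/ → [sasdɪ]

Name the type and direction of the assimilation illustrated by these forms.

Underlying /t/ is realised as [q] next to /ʁ/; /ʁ/ itself does not change.
/t/ is alveolar while /ʁ/ is uvular; the output [q] is uvular, matching the trigger — so the feature that spreads is place.
Manner and voice are unchanged, so the assimilation is partial, not total.
Checking the remaining alternation: /ɢ/ → [b] after /β/ (uvular → bilabial, matching bilabial) — only place changes, and always toward the preceding segment.
No alternation appears in [ʃɪɢɢi], [sasdɪ]: there the adjacent consonants already agree in place (/ɢ/ and /ɢ/ are both uvular; /d/ and /s/ are both alveolar), so these forms are consistent with the same rule.
The trigger is the preceding segment, so the direction is progressive (perseverative).

progressive place assimilation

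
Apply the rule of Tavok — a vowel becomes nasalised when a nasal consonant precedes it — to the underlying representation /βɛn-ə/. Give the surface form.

[βɛnə̃]

The vowel /ə/ is adjacent to the preceding nasal /n/, so it acquires [+nasal] and surfaces as [ə̃].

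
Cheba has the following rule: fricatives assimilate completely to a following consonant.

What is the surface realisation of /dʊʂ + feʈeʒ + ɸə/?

[dʊffeʈeɸɸə]

/ʂ/ is the segment targeted by the rule; it sits immediately before /f/, so it assimilates completely and surfaces as [f].
The same rule applies at the second boundary: /ʒ/ → [ɸ] next to /ɸ/.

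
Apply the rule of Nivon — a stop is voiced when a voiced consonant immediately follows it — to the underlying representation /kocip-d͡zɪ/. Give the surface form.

[kocibd͡zɪ]

/p/ is a voiceless bilabial stop. The following trigger /d͡z/ is voiced, so /p/ must become voiced as well.
A voiced bilabial stop is [b], so the surface segment is [b].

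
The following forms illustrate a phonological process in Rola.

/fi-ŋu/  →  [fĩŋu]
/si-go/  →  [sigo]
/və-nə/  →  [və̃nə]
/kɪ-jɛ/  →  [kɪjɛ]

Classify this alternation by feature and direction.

regressive nasality assimilation (vowel nasalisation)

The vowel /i/ surfaces as nasalised [ĩ] next to the following nasal /ŋ/ — it has acquired the [+nasal] feature of its neighbour.
The other form shows the same pattern: /ə/ → [ə̃] before /n/ — each time a vowel is nasalised next to a following nasal.
No change occurs in [sigo], [kɪjɛ] because the vowel at the boundary is adjacent to an oral consonant, not a nasal (/i/ next to /g/; /ɪ/ next to /j/).
Because the conditioning nasal is to the right of the vowel that changes, the process is regressive (anticipatory).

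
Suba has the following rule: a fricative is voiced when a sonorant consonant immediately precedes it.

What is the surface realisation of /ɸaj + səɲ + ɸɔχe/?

[ɸajzəɲβɔχe]

The rule targets /s/ (voiceless alveolar fricative), which sits after the trigger /j/ (voiced).
Changing only its voicing to voiced gives [z] — the voiced alveolar fricative.
The same rule applies at the second boundary: /ɸ/ → [β] next to /ɲ/.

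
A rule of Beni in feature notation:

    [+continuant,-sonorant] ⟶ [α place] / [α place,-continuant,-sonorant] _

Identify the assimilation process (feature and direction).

The shared variable α links the value of the place features (abbreviated [place]) on the target to the same value on the neighbouring segment, so place is the feature that assimilates.
Since the environment is written before the underscore, the trigger precedes the target; the direction is progressive.

progressive place assimilation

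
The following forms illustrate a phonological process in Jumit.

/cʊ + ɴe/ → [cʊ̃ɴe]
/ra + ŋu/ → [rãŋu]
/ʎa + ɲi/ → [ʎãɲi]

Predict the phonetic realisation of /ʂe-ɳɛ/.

The data show regressive nasality assimilation (vowel nasalisation): /ʊ/ → [ʊ̃] before /ɴ/; /a/ → [ã] before /ŋ/; /a/ → [ã] before /ɲ/ — a vowel is nasalised by an immediately following nasal consonant.
The vowel /e/ is adjacent to the following nasal /ɳ/, so it acquires [+nasal] and surfaces as [ẽ].

[ʂẽɳɛ]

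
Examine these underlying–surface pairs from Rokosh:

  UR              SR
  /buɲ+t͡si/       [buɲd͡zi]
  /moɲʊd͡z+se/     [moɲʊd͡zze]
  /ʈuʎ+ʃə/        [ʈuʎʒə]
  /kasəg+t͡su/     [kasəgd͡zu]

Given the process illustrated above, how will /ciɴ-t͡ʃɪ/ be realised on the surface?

The data show progressive voicing assimilation: /t͡s/ → [d͡z] after /ɲ/; /s/ → [z] after /d͡z/; /ʃ/ → [ʒ] after /ʎ/; /t͡s/ → [d͡z] after /g/. In each pair only voicing changes, matching the preceding consonant, while place and manner stay constant.
The rule targets /t͡ʃ/ (voiceless postalveolar affricate), which sits after the trigger /ɴ/ (voiced).
Changing only its voicing to voiced gives [d͡ʒ] — the voiced postalveolar affricate.

[ciɴd͡ʒɪ]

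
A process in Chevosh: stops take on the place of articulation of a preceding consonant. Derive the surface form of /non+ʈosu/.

[nontosu]

The rule targets /ʈ/ (voiceless retroflex stop), which sits after the trigger /n/ (alveolar).
A voiceless alveolar stop is [t], so the surface segment is [t].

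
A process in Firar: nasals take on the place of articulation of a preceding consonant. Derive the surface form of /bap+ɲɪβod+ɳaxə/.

[bapmɪβodnaxə]

The rule targets /ɲ/ (voiced palatal nasal), which sits after the trigger /p/ (bilabial).
Changing only its place to bilabial gives [m] — the voiced bilabial nasal.
The same rule applies at the second boundary: /ɳ/ → [n] next to /d/.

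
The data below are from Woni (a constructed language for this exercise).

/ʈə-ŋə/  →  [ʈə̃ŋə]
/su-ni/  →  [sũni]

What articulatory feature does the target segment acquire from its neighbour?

The vowel /ə/ surfaces as nasalised [ə̃] next to the following nasal /ŋ/ — it has acquired the [+nasal] feature of its neighbour.
The other form shows the same pattern: /u/ → [ũ] before /n/ — each time a vowel is nasalised next to a following nasal.

nasality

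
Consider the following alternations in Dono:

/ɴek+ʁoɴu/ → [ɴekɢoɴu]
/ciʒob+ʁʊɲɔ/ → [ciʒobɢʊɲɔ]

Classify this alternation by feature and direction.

The segment that alternates is /ʁ/, which surfaces as [ɢ] when adjacent to /k/.
/ʁ/ is a fricative while /k/ is a stop; the output [ɢ] is a stop, matching the trigger — so the feature that spreads is manner.
Place and voice are unchanged, so the assimilation is partial, not total.
The other alternating form patterns the same way: /ʁ/ → [ɢ] after /b/ (fricative → stop, matching a stop) — only manner changes, and always toward the preceding segment.
The trigger is the preceding segment, so the direction is progressive (perseverative).

progressive manner assimilation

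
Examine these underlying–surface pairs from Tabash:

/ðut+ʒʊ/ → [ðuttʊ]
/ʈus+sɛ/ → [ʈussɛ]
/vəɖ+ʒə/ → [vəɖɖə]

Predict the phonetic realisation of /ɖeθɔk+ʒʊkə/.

The data show progressive total assimilation (/ʒ/ → [t] after /t/; /ʒ/ → [ɖ] after /ɖ/): in every case the target segment becomes identical to its preceding neighbour, copying more than a single feature.
In [ʈussɛ] the two consonants at the boundary are already identical (/s/ + /s/), so the rule applies vacuously and nothing changes.
/ʒ/ is the segment targeted by the rule; it sits immediately after /k/, so it assimilates completely and surfaces as [k].

[ɖeθɔkkʊkə]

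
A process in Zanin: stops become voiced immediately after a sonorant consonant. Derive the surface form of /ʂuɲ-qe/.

[ʂuɲɢe]

The rule targets /q/ (voiceless uvular stop), which sits after the trigger /ɲ/ (voiced).
Changing only its voicing to voiced gives [ɢ] — the voiced uvular stop.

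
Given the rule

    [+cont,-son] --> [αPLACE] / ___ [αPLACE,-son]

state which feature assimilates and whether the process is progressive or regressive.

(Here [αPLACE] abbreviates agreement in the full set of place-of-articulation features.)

regressive place assimilation

The shared variable α links the value of the place features (abbreviated [PLACE]) on the target to the same value on the neighbouring segment, so place is the feature that assimilates.
Since the environment is written after the underscore, the trigger follows the target; the direction is regressive.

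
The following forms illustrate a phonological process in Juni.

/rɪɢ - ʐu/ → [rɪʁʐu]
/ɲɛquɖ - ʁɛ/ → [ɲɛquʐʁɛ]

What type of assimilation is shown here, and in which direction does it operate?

Comparing underlying and surface forms, /ɢ/ → [ʁ] is the alternation; the neighbouring /ʐ/ is constant.
The change stop → fricative matches the manner of the following /ʐ/, identifying this as manner assimilation.
Place and voice are unchanged, so the assimilation is partial, not total.
Checking the remaining alternation: /ɖ/ → [ʐ] before /ʁ/ (stop → fricative, matching a fricative) — only manner changes, and always toward the following segment.
The trigger is the following segment, so the direction is regressive (anticipatory).

regressive manner assimilation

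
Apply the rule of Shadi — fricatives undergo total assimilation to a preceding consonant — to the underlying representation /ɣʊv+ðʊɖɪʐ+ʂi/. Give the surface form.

[ɣʊvvʊɖɪʐʐi]

/ð/ is the segment targeted by the rule; it sits immediately after /v/, so it assimilates completely and surfaces as [v].
The same rule applies at the second boundary: /ʂ/ → [ʐ] next to /ʐ/.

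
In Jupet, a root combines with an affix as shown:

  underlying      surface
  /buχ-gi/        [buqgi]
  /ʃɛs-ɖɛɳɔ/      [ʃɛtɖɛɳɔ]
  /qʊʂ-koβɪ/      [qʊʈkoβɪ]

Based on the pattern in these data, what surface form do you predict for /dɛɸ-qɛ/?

[dɛpqɛ]

The data show regressive manner assimilation: /χ/ → [q] before /g/; /s/ → [t] before /ɖ/; /ʂ/ → [ʈ] before /k/. In each pair only manner changes, matching the following consonant, while place and voice stay constant.
The rule targets /ɸ/ (voiceless bilabial fricative), which sits before the trigger /q/ (stop).
Changing only its manner to stop gives [p] — the voiceless bilabial stop.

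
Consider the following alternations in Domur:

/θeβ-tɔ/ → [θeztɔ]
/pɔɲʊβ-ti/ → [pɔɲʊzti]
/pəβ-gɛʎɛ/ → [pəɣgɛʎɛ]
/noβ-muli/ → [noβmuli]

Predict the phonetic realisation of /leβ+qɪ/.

[leʁqɪ]

The data show regressive place assimilation: /β/ → [z] before /t/; /β/ → [ɣ] before /g/. In each pair only place changes, matching the following consonant, while manner and voice stay constant.
Nothing changes in [noβmuli]: there the adjacent consonants already agree in place (/β/ and /m/ are both bilabial), so this form is consistent with the same rule.
The rule targets /β/ (voiced bilabial fricative), which sits before the trigger /q/ (uvular).
The voiced uvular fricative is [ʁ], so /β/ → [ʁ].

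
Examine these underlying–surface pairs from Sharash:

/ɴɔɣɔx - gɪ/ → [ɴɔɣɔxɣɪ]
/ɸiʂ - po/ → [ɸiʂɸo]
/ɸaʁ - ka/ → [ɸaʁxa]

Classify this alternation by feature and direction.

progressive manner assimilation

Comparing underlying and surface forms, /g/ → [ɣ] is the alternation; the neighbouring /x/ is constant.
/g/ is a stop while /x/ is a fricative; the output [ɣ] is a fricative, matching the trigger — so the feature that spreads is manner.
Place and voice are unchanged, so the assimilation is partial, not total.
The same holds elsewhere in the data: /p/ → [ɸ] after /ʂ/ (stop → fricative, matching a fricative); /k/ → [x] after /ʁ/ (stop → fricative, matching a fricative) — only manner changes, and always toward the preceding segment.
The trigger is the preceding segment, so the direction is progressive (perseverative).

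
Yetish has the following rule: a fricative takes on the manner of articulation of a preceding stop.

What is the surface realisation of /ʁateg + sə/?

/s/ is a voiceless alveolar fricative. The preceding trigger /g/ is a stop, so /s/ must become a stop as well.
The voiceless alveolar stop is [t], so /s/ → [t].

[ʁategtə]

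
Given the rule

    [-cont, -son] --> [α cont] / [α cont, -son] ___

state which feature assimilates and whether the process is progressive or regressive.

progressive manner assimilation

The shared variable α links the value of [cont] on the target to that of the neighbouring obstruent. [cont] distinguishes stops from fricatives — a manner-of-articulation feature — so this is manner assimilation.
The conditioning segment sits to the left of the focus bar, meaning the trigger precedes the segment that changes — progressive assimilation.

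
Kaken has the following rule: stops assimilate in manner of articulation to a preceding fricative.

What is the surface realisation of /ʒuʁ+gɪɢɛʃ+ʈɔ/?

[ʒuʁɣɪɢɛʃʂɔ]

The rule targets /g/ (voiced velar stop), which sits after the trigger /ʁ/ (fricative).
The voiced velar fricative is [ɣ], so /g/ → [ɣ].
At the second juncture, /ʈ/ likewise becomes [ʂ] adjacent to /ʃ/.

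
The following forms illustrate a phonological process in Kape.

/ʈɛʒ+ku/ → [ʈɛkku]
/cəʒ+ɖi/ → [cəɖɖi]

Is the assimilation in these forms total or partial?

total assimilation

Comparing underlying and surface forms, /ʒ/ → [k] is the alternation; the neighbouring /k/ is constant.
The output [k] is identical to the trigger /k/ — every feature (place, manner, voicing) has been copied — so this is total assimilation.
The remaining alternation confirms this: /ʒ/ → [ɖ] before /ɖ/ — in each case the output is a copy of the following consonant.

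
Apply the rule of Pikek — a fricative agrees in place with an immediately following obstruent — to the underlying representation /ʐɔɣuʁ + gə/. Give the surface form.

The rule targets /ʁ/ (voiced uvular fricative), which sits before the trigger /g/ (velar).
A voiced velar fricative is [ɣ], so the surface segment is [ɣ].

[ʐɔɣuɣgə]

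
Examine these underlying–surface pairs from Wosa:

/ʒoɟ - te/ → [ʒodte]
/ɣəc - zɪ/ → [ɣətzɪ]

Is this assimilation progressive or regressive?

regressive

Comparing underlying and surface forms, /ɟ/ → [d] is the alternation; the neighbouring /t/ is constant.
/ɟ/ is palatal while /t/ is alveolar; the output [d] is alveolar, matching the trigger — so the feature that spreads is place.
The same holds elsewhere in the data: /c/ → [t] before /z/ (palatal → alveolar, matching alveolar) — only place changes, and always toward the following segment.
Since the segment that changes precedes the conditioning segment, the assimilation is regressive.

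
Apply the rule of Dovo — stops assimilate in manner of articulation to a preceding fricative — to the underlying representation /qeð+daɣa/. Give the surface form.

The rule targets /d/ (voiced alveolar stop), which sits after the trigger /ð/ (fricative).
Changing only its manner to fricative gives [z] — the voiced alveolar fricative.

[qeðzaɣa]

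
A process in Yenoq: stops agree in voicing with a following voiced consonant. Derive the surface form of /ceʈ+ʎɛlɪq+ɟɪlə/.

[ceɖʎɛlɪɢɟɪlə]

/ʈ/ is a voiceless retroflex stop. The following trigger /ʎ/ is voiced, so /ʈ/ must become voiced as well.
A voiced retroflex stop is [ɖ], so the surface segment is [ɖ].
The same rule applies at the second boundary: /q/ → [ɢ] next to /ɟ/.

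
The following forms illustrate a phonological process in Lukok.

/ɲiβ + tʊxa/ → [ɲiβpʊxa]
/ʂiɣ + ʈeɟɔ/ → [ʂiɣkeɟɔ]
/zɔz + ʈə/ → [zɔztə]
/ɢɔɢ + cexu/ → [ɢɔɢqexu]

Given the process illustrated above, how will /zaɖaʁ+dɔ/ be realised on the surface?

[zaɖaʁɢɔ]

The data show progressive place assimilation: /t/ → [p] after /β/; /ʈ/ → [k] after /ɣ/; /ʈ/ → [t] after /z/; /c/ → [q] after /ɢ/. In each pair only place changes, matching the preceding consonant, while manner and voice stay constant.
The rule targets /d/ (voiced alveolar stop), which sits after the trigger /ʁ/ (uvular).
A voiced uvular stop is [ɢ], so the surface segment is [ɢ].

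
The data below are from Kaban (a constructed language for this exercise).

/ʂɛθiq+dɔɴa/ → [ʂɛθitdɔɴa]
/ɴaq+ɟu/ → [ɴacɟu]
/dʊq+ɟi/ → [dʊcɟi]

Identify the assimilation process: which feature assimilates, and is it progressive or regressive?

regressive place assimilation

The segment that alternates is /q/, which surfaces as [t] when adjacent to /d/.
The change uvular → alveolar matches the place of the following /d/, identifying this as place assimilation.
Manner and voice are unchanged, so the assimilation is partial, not total.
The same holds elsewhere in the data: /q/ → [c] before /ɟ/ (uvular → palatal, matching palatal) — only place changes, and always toward the following segment.
Since the segment that changes precedes the conditioning segment, the assimilation is regressive.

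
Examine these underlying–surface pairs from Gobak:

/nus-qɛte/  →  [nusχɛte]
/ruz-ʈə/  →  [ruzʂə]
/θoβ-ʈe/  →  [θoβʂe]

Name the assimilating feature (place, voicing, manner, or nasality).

manner

Comparing underlying and surface forms, /q/ → [χ] is the alternation; the neighbouring /s/ is constant.
/q/ is a stop while /s/ is a fricative; the output [χ] is a fricative, matching the trigger — so the feature that spreads is manner.
Checking the remaining alternations: /ʈ/ → [ʂ] after /z/ (stop → fricative, matching a fricative); /ʈ/ → [ʂ] after /β/ (stop → fricative, matching a fricative) — only manner changes, and always toward the preceding segment.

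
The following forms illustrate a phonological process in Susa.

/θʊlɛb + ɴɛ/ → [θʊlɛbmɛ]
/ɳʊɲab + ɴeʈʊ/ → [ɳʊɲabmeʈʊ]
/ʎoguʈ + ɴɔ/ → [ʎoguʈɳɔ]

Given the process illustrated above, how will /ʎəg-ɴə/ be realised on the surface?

[ʎəgŋə]

The data show progressive place assimilation: /ɴ/ → [m] after /b/; /ɴ/ → [ɳ] after /ʈ/. In each pair only place changes, matching the preceding consonant, while manner and voice stay constant.
The rule targets /ɴ/ (voiced uvular nasal), which sits after the trigger /g/ (velar).
A voiced velar nasal is [ŋ], so the surface segment is [ŋ].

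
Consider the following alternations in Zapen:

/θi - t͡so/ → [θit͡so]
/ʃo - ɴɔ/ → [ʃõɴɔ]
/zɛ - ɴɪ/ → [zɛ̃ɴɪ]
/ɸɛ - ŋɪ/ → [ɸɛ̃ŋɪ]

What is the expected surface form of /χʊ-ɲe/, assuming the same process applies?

[χʊ̃ɲe]

The data show regressive nasality assimilation (vowel nasalisation): /o/ → [õ] before /ɴ/; /ɛ/ → [ɛ̃] before /ɴ/; /ɛ/ → [ɛ̃] before /ŋ/ — a vowel is nasalised by an immediately following nasal consonant.
No change occurs in [θit͡so] because the vowel at the boundary is adjacent to an oral consonant, not a nasal (/i/ next to /t͡s/).
/ʊ/ sits next to the nasal /ɲ/ and is therefore nasalised to [ʊ̃].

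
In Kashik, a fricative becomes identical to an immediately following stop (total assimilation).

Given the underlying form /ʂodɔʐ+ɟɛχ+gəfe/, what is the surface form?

[ʂodɔɟɟɛggəfe]

/ʐ/ is the segment targeted by the rule; it sits immediately before /ɟ/, so it assimilates completely and surfaces as [ɟ].
The same rule applies at the second boundary: /χ/ → [g] next to /g/.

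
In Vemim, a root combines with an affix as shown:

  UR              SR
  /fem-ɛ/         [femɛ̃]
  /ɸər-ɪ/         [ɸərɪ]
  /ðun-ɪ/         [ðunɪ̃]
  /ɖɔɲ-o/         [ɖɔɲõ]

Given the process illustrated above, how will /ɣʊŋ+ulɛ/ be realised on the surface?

The data show progressive nasality assimilation (vowel nasalisation): /ɛ/ → [ɛ̃] after /m/; /ɪ/ → [ɪ̃] after /n/; /o/ → [õ] after /ɲ/ — a vowel is nasalised by an immediately preceding nasal consonant.
No change occurs in [ɸərɪ] because the vowel at the boundary is adjacent to an oral consonant, not a nasal (/ɪ/ next to /r/).
/u/ sits next to the nasal /ŋ/ and is therefore nasalised to [ũ].

[ɣʊŋũlɛ]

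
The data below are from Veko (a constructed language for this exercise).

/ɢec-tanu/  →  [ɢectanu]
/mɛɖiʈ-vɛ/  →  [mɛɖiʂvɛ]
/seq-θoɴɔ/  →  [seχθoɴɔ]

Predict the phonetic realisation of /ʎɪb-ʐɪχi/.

[ʎɪβʐɪχi]

The data show regressive manner assimilation: /ʈ/ → [ʂ] before /v/; /q/ → [χ] before /θ/. In each pair only manner changes, matching the following consonant, while place and voice stay constant.
No alternation appears in [ɢectanu]: there the adjacent consonants already agree in manner (/c/ and /t/ are both stops), so this form is consistent with the same rule.
The rule targets /b/ (voiced bilabial stop), which sits before the trigger /ʐ/ (fricative).
A voiced bilabial fricative is [β], so the surface segment is [β].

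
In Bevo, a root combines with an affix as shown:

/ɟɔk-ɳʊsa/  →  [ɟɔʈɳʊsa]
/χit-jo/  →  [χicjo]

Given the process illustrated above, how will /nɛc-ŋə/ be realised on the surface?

[nɛkŋə]

The data show regressive place assimilation: /k/ → [ʈ] before /ɳ/; /t/ → [c] before /j/. In each pair only place changes, matching the following consonant, while manner and voice stay constant.
/c/ is a voiceless palatal stop. The following trigger /ŋ/ is velar, so /c/ must become velar as well.
The voiceless velar stop is [k], so /c/ → [k].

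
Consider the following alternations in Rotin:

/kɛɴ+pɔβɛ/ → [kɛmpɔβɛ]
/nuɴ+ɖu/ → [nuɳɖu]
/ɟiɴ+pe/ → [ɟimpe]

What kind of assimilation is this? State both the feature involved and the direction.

Comparing underlying and surface forms, /ɴ/ → [m] is the alternation; the neighbouring /p/ is constant.
/ɴ/ is uvular while /p/ is bilabial; the output [m] is bilabial, matching the trigger — so the feature that spreads is place.
Manner and voice are unchanged, so the assimilation is partial, not total.
The same holds elsewhere in the data: /ɴ/ → [ɳ] before /ɖ/ (uvular → retroflex, matching retroflex) — only place changes, and always toward the following segment.
The trigger is the following segment, so the direction is regressive (anticipatory).

regressive place assimilation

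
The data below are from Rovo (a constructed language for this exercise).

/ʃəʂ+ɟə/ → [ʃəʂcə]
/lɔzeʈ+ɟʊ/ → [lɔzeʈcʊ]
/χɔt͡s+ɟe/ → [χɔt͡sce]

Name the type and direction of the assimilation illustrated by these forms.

Underlying /ɟ/ is realised as [c] next to /ʂ/; /ʂ/ itself does not change.
/ɟ/ is voiced while /ʂ/ is voiceless; the output [c] is voiceless, matching the trigger — so the feature that spreads is voicing.
Place and manner are unchanged, so the assimilation is partial, not total.
The other alternating forms pattern the same way: /ɟ/ → [c] after /ʈ/ (voiced → voiceless, matching voiceless); /ɟ/ → [c] after /t͡s/ (voiced → voiceless, matching voiceless) — only voicing changes, and always toward the preceding segment.
The trigger is the preceding segment, so the direction is progressive (perseverative).

progressive voicing assimilation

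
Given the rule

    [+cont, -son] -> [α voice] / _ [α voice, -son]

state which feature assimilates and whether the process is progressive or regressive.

The rule copies [voice] from the environment onto the target, so the assimilating feature is voicing.
The conditioning segment sits to the right of the focus bar, meaning the trigger follows the segment that changes — regressive assimilation.

regressive voicing assimilation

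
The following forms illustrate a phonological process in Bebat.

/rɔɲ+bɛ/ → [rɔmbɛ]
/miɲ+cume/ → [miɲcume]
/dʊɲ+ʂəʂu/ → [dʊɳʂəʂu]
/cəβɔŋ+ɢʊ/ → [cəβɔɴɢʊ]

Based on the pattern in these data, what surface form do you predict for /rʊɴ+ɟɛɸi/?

The data show regressive place assimilation: /ɲ/ → [m] before /b/; /ɲ/ → [ɳ] before /ʂ/; /ŋ/ → [ɴ] before /ɢ/. In each pair only place changes, matching the following consonant, while manner and voice stay constant.
No alternation appears in [miɲcume]: there the adjacent consonants already agree in place (/ɲ/ and /c/ are both palatal), so this form is consistent with the same rule.
The rule targets /ɴ/ (voiced uvular nasal), which sits before the trigger /ɟ/ (palatal).
Changing only its place to palatal gives [ɲ] — the voiced palatal nasal.

[rʊɲɟɛɸi]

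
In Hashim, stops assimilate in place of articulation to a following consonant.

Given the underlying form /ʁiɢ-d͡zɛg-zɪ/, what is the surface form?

The rule targets /ɢ/ (voiced uvular stop), which sits before the trigger /d͡z/ (alveolar).
The voiced alveolar stop is [d], so /ɢ/ → [d].
At the second juncture, /g/ likewise becomes [d] adjacent to /z/.

[ʁidd͡zɛdzɪ]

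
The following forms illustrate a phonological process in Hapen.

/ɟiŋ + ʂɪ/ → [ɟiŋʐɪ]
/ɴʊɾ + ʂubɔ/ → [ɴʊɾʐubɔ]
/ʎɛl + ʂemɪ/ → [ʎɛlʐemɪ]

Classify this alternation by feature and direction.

progressive voicing assimilation

Comparing underlying and surface forms, /ʂ/ → [ʐ] is the alternation; the neighbouring /ŋ/ is constant.
/ʂ/ is voiceless while /ŋ/ is voiced; the output [ʐ] is voiced, matching the trigger — so the feature that spreads is voicing.
Place and manner are unchanged, so the assimilation is partial, not total.
Checking the remaining alternations: /ʂ/ → [ʐ] after /ɾ/ (voiceless → voiced, matching voiced); /ʂ/ → [ʐ] after /l/ (voiceless → voiced, matching voiced) — only voicing changes, and always toward the preceding segment.
The trigger is the preceding segment, so the direction is progressive (perseverative).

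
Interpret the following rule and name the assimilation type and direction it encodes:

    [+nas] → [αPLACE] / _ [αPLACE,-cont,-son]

regressive place assimilation

The shared variable α links the value of the place features (abbreviated [PLACE]) on the target to the same value on the neighbouring segment, so place is the feature that assimilates.
The conditioning segment sits to the right of the focus bar, meaning the trigger follows the segment that changes — regressive assimilation.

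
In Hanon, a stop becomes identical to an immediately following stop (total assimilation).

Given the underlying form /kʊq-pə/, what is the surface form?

/q/ is the segment targeted by the rule; it sits immediately before /p/, so it assimilates completely and surfaces as [p].

[kʊppə]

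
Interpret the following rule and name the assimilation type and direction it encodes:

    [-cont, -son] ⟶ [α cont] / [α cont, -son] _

progressive manner assimilation

The rule copies [cont] (continuancy) from the environment onto the target stops; since [±cont] encodes the stop/fricative manner contrast, the assimilating dimension is manner.
Since the environment is written before the underscore, the trigger precedes the target; the direction is progressive.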